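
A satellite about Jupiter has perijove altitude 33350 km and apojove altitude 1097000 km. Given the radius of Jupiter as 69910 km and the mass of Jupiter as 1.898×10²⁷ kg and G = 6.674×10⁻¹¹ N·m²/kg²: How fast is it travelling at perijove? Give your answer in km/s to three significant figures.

μ = GM = 6.674×10⁻¹¹ × 1.898×10²⁷ = 1.267×10¹⁷ m³/s².
r_p = 69910 + 33350 = 103260 km = 1.0326×10⁸ m.
r_a = 69910 + 1097000 = 1166900 km = 1.1669×10⁹ m.
Semi-major axis a = (r_p + r_a)/2 = 6.3508×10⁵ km = 6.351×10⁸ m.
Vis-viva: v² = μ(2/r − 1/a) = 1.267×10¹⁷ × (1.937×10⁻⁸ − 1.575×10⁻⁹) = 2.254×10⁹ m²/s².
v = 47480 m/s = 47.48 km/s.

v ≈ 47.5 km/s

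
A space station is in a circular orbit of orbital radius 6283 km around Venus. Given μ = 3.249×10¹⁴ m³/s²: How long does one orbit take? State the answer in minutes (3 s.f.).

r = 6283 km = 6.283×10⁶ m.
Kepler's third law: T = 2π√(r³/μ) = 2π√((6.283×10⁶)³ / 3.249×10¹⁴).
r³/μ = 7.634×10⁵ s², so T = 2π × 8.737×10² = 5.490×10³ s.
Converting: 5.490×10³ s ÷ 60.00 = 91.50 minutes.

T ≈ 91.5 minutes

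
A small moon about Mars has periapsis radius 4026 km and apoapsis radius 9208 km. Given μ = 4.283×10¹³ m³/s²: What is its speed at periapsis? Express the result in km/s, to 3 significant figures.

v ≈ 3.85 km/s

Semi-major axis a = (r_p + r_a)/2 = 6617.0 km = 6.617×10⁶ m.
Vis-viva: v² = μ(2/r − 1/a) = 4.283×10¹³ × (4.968×10⁻⁷ − 1.511×10⁻⁷) = 1.480×10⁷ m²/s².
v = 3848 m/s = 3.848 km/s.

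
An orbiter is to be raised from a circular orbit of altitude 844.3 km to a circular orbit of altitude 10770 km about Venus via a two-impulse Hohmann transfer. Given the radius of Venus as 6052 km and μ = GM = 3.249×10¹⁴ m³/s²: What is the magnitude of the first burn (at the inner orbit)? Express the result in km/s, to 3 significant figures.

r₁ = 6052 + 844.3 = 6896.3 km = 6.8963×10⁶ m.
r₂ = 6052 + 10770 = 16822 km = 1.6822×10⁷ m.
Transfer ellipse a_t = (r₁ + r₂)/2 = 1.186×10⁷ m.
At r₁: circular v_c1 = √(μ/r₁) = 6864 m/s; transfer-periapsis v_p = √[μ(2/r₁ − 1/a_t)] = 8175 m/s.
Δv₁ = v_p − v_c1 = 1311 m/s.
= 1.311 km/s.

Δv ≈ 1.31 km/s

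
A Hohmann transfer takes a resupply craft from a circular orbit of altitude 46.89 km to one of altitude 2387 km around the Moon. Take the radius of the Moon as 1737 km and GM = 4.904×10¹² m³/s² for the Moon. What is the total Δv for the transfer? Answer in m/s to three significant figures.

Δv_total ≈ 544 m/s

r₁ = 1737 + 46.89 = 1783.9 km = 1.7839×10⁶ m.
r₂ = 1737 + 2387 = 4124.0 km = 4.1240×10⁶ m.
Transfer ellipse a_t = (r₁ + r₂)/2 = 2.954×10⁶ m.
At r₁: circular v_c1 = √(μ/r₁) = 1658 m/s; transfer-perilune v_p = √[μ(2/r₁ − 1/a_t)] = 1959 m/s.
Δv₁ = v_p − v_c1 = 301.0 m/s.
At r₂: circular v_c2 = √(μ/r₂) = 1090 m/s; transfer-apolune v_a = √[μ(2/r₂ − 1/a_t)] = 847.4 m/s.
Δv₂ = v_c2 − v_a = 243.1 m/s.
Total Δv = Δv₁ + Δv₂ = 544.1 m/s.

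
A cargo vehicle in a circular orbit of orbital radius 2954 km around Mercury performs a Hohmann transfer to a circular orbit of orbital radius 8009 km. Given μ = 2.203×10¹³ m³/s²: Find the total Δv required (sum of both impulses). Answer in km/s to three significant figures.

Δv_total ≈ 1.01 km/s

r₁ = 2954 km = 2.954×10⁶ m.
r₂ = 8009 km = 8.009×10⁶ m.
Transfer ellipse a_t = (r₁ + r₂)/2 = 5.482×10⁶ m.
At r₁: circular v_c1 = √(μ/r₁) = 2731 m/s; transfer-periherm v_p = √[μ(2/r₁ − 1/a_t)] = 3301 m/s.
Δv₁ = v_p − v_c1 = 570.1 m/s.
At r₂: circular v_c2 = √(μ/r₂) = 1659 m/s; transfer-apoherm v_a = √[μ(2/r₂ − 1/a_t)] = 1218 m/s.
Δv₂ = v_c2 − v_a = 441.0 m/s.
Total Δv = Δv₁ + Δv₂ = 1011 m/s = 1.011 km/s.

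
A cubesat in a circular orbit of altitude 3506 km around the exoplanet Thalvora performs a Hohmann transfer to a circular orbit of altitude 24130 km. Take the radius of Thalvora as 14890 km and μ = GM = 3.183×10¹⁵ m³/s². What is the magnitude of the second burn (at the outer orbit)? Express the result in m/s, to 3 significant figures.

Δv ≈ 1800 m/s

r₁ = 14890 + 3506 = 18396 km = 1.8396×10⁷ m.
r₂ = 14890 + 24130 = 39020 km = 3.9020×10⁷ m.
Transfer ellipse a_t = (r₁ + r₂)/2 = 2.871×10⁷ m.
At r₁: circular v_c1 = √(μ/r₁) = 13150 m/s; transfer-periapsis v_p = √[μ(2/r₁ − 1/a_t)] = 15340 m/s.
At r₂: circular v_c2 = √(μ/r₂) = 9032 m/s; transfer-apoapsis v_a = √[μ(2/r₂ − 1/a_t)] = 7230 m/s.
Δv₂ = v_c2 − v_a = 1802 m/s.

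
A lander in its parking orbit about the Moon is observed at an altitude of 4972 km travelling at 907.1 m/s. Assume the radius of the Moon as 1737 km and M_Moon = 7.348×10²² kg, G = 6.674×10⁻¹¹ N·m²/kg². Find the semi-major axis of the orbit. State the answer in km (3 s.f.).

a ≈ 7670 km

μ = GM = 6.674×10⁻¹¹ × 7.348×10²² = 4.904×10¹² m³/s².
r = 1737 + 4972 = 6709.0 km = 6.709×10⁶ m.
Vis-viva rearranged: 1/a = 2/r − v²/μ = 2.981×10⁻⁷ − 1.678×10⁻⁷ = 1.303×10⁻⁷ m⁻¹.
a = 7.673×10⁶ m = 7673.3 km.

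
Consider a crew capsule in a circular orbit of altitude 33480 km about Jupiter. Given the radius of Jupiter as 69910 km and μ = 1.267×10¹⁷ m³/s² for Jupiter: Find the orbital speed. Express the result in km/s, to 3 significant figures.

v ≈ 35.0 km/s

r = 69910 + 33480 = 103390 km = 1.0339×10⁸ m.
For a circular orbit v = √(μ/r) = √(1.267×10¹⁷ / 1.034×10⁸) = √(1.225×10⁹) = 35010 m/s.
That is 35.01 km/s.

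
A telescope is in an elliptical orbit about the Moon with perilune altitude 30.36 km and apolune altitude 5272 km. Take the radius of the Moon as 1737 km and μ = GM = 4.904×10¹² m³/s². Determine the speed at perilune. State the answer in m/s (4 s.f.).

r_p = 1737 + 30.36 = 1767.4 km = 1.7674×10⁶ m.
r_a = 1737 + 5272 = 7009.0 km = 7.0090×10⁶ m.
Semi-major axis a = (r_p + r_a)/2 = 4388.2 km = 4.388×10⁶ m.
Vis-viva: v² = μ(2/r − 1/a) = 4.904×10¹² × (1.132×10⁻⁶ − 2.279×10⁻⁷) = 4.432×10⁶ m²/s².
v = 2105 m/s.

v ≈ 2105 m/s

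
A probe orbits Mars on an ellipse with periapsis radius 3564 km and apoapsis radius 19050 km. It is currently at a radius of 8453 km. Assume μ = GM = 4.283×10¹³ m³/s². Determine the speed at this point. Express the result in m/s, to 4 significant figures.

Semi-major axis a = (r_p + r_a)/2 = 11307 km = 1.131×10⁷ m.
Vis-viva: v² = μ(2/r − 1/a) = 4.283×10¹³ × (2.366×10⁻⁷ − 8.844×10⁻⁸) = 6.346×10⁶ m²/s².
v = 2519 m/s.

v ≈ 2519 m/s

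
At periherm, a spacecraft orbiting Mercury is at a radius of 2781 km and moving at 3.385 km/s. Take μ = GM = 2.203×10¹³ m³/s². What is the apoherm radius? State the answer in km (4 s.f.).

r_p = 2.781×10⁶ m.
Specific energy ε = v²/2 − μ/r = -2.192×10⁶ J/kg, so a = −μ/(2ε) = 5.024×10⁶ m.
The apsides satisfy r_p + r_a = 2a, so the apoherm radius is 2a − r_p = 7.267×10⁶ m = 7266.9 km.

apoherm radius ≈ 7267 km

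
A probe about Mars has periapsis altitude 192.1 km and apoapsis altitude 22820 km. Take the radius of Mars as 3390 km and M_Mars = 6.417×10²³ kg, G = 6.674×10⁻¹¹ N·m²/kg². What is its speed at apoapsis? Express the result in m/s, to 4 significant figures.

v ≈ 626.8 m/s

μ = GM = 6.674×10⁻¹¹ × 6.417×10²³ = 4.283×10¹³ m³/s².
r_p = 3390 + 192.1 = 3582.1 km = 3.5821×10⁶ m.
r_a = 3390 + 22820 = 26210 km = 2.6210×10⁷ m.
Semi-major axis a = (r_p + r_a)/2 = 14896 km = 1.490×10⁷ m.
Vis-viva: v² = μ(2/r − 1/a) = 4.283×10¹³ × (7.631×10⁻⁸ − 6.713×10⁻⁸) = 3.929×10⁵ m²/s².
v = 626.8 m/s.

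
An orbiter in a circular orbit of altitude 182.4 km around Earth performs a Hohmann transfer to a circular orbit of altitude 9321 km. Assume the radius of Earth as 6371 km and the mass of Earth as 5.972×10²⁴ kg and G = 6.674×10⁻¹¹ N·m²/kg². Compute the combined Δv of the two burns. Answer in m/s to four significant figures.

Δv_total ≈ 2636 m/s

μ = GM = 6.674×10⁻¹¹ × 5.972×10²⁴ = 3.986×10¹⁴ m³/s².
r₁ = 6371 + 182.4 = 6553.4 km = 6.5534×10⁶ m.
r₂ = 6371 + 9321 = 15692 km = 1.5692×10⁷ m.
Transfer ellipse a_t = (r₁ + r₂)/2 = 1.112×10⁷ m.
At r₁: circular v_c1 = √(μ/r₁) = 7799 m/s; transfer-perigee v_p = √[μ(2/r₁ − 1/a_t)] = 9263 m/s.
Δv₁ = v_p − v_c1 = 1464 m/s.
At r₂: circular v_c2 = √(μ/r₂) = 5040 m/s; transfer-apogee v_a = √[μ(2/r₂ − 1/a_t)] = 3868 m/s.
Δv₂ = v_c2 − v_a = 1171 m/s.
Total Δv = Δv₁ + Δv₂ = 2636 m/s.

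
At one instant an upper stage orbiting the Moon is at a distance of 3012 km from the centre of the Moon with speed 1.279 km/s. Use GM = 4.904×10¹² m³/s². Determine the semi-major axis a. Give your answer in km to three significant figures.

a ≈ 3030 km

r = 3.012×10⁶ m.
Vis-viva rearranged: 1/a = 2/r − v²/μ = 6.640×10⁻⁷ − 3.336×10⁻⁷ = 3.304×10⁻⁷ m⁻¹.
a = 3.026×10⁶ m = 3026.3 km.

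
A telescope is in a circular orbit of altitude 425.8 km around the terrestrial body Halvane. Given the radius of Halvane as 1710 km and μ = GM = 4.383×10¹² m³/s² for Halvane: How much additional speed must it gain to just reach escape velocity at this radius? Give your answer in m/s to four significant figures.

Δv ≈ 593.4 m/s

r = 1710 + 425.8 = 2135.8 km = 2.1358×10⁶ m.
Circular speed v_c = √(μ/r) = 1433 m/s.
Escape speed v_esc = √(2μ/r) = √2 × v_c = 2026 m/s.
Δv = v_esc − v_c = 593.4 m/s.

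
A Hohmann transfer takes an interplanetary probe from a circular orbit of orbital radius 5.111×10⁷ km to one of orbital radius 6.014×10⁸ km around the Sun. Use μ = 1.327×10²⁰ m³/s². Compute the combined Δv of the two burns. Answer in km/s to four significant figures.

r₁ = 5.111×10⁷ km = 5.111×10¹⁰ m.
r₂ = 6.014×10⁸ km = 6.014×10¹¹ m.
Transfer ellipse a_t = (r₁ + r₂)/2 = 3.263×10¹¹ m.
At r₁: circular v_c1 = √(μ/r₁) = 50950 m/s; transfer-perihelion v_p = √[μ(2/r₁ − 1/a_t)] = 69180 m/s.
Δv₁ = v_p − v_c1 = 18230 m/s.
At r₂: circular v_c2 = √(μ/r₂) = 14850 m/s; transfer-aphelion v_a = √[μ(2/r₂ − 1/a_t)] = 5879 m/s.
Δv₂ = v_c2 − v_a = 8975 m/s.
Total Δv = Δv₁ + Δv₂ = 27200 m/s = 27.20 km/s.

Δv_total ≈ 27.20 km/s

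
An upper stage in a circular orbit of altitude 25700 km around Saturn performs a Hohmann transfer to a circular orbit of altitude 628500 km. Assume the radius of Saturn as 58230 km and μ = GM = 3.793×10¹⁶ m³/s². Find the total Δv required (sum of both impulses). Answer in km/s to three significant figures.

r₁ = 58230 + 25700 = 83930 km = 8.3930×10⁷ m.
r₂ = 58230 + 628500 = 686730 km = 6.8673×10⁸ m.
Transfer ellipse a_t = (r₁ + r₂)/2 = 3.853×10⁸ m.
At r₁: circular v_c1 = √(μ/r₁) = 21260 m/s; transfer-perikrone v_p = √[μ(2/r₁ − 1/a_t)] = 28380 m/s.
Δv₁ = v_p − v_c1 = 7121 m/s.
At r₂: circular v_c2 = √(μ/r₂) = 7432 m/s; transfer-apokrone v_a = √[μ(2/r₂ − 1/a_t)] = 3468 m/s.
Δv₂ = v_c2 − v_a = 3963 m/s.
Total Δv = Δv₁ + Δv₂ = 11080 m/s = 11.08 km/s.

Δv_total ≈ 11.1 km/s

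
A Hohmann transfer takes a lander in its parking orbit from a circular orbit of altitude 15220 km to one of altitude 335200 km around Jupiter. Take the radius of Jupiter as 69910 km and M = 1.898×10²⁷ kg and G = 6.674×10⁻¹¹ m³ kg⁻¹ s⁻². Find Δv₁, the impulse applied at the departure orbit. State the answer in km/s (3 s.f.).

Δv ≈ 11.0 km/s

μ = GM = 6.674×10⁻¹¹ × 1.898×10²⁷ = 1.267×10¹⁷ m³/s².
r₁ = 69910 + 15220 = 85130 km = 8.5130×10⁷ m.
r₂ = 69910 + 335200 = 405110 km = 4.0511×10⁸ m.
Transfer ellipse a_t = (r₁ + r₂)/2 = 2.451×10⁸ m.
At r₁: circular v_c1 = √(μ/r₁) = 38570 m/s; transfer-perijove v_p = √[μ(2/r₁ − 1/a_t)] = 49590 m/s.
Δv₁ = v_p − v_c1 = 11020 m/s.
= 11.02 km/s.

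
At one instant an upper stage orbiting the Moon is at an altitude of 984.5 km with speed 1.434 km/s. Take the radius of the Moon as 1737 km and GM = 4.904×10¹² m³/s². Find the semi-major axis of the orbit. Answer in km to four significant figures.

a ≈ 3169 km

r = 1737 + 984.5 = 2721.5 km = 2.722×10⁶ m.
Vis-viva rearranged: 1/a = 2/r − v²/μ = 7.349×10⁻⁷ − 4.193×10⁻⁷ = 3.156×10⁻⁷ m⁻¹.
a = 3.169×10⁶ m = 3168.9 km.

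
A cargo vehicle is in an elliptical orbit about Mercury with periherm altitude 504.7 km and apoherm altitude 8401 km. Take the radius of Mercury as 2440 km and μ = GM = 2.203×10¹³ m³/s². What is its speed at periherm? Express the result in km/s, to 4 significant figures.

r_p = 2440 + 504.7 = 2944.7 km = 2.9447×10⁶ m.
r_a = 2440 + 8401 = 10841 km = 1.0841×10⁷ m.
Semi-major axis a = (r_p + r_a)/2 = 6892.9 km = 6.893×10⁶ m.
Vis-viva: v² = μ(2/r − 1/a) = 2.203×10¹³ × (6.792×10⁻⁷ − 1.451×10⁻⁷) = 1.177×10⁷ m²/s².
v = 3430 m/s = 3.430 km/s.

v ≈ 3.430 km/s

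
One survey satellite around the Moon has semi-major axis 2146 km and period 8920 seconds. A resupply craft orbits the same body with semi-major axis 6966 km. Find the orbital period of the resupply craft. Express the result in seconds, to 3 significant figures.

Kepler's third law: T² ∝ a³, so T₂ = T₁ (a₂/a₁)^(3/2).
a₂/a₁ = 3.246, (a₂/a₁)^(3/2) = 5.848.
T₂ = 8920 × 5.848 = 52170 seconds.

T₂ ≈ 52200 seconds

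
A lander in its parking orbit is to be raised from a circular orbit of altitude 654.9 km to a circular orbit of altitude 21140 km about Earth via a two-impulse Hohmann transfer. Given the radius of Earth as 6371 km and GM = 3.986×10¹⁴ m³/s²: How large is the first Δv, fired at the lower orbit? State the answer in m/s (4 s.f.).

r₁ = 6371 + 654.9 = 7025.9 km = 7.0259×10⁶ m.
r₂ = 6371 + 21140 = 27511 km = 2.7511×10⁷ m.
Transfer ellipse a_t = (r₁ + r₂)/2 = 1.727×10⁷ m.
At r₁: circular v_c1 = √(μ/r₁) = 7532 m/s; transfer-perigee v_p = √[μ(2/r₁ − 1/a_t)] = 9507 m/s.
Δv₁ = v_p − v_c1 = 1975 m/s.

Δv ≈ 1975 m/s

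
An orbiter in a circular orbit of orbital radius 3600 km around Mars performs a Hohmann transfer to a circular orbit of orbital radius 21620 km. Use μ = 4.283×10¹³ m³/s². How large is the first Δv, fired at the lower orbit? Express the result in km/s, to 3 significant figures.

Δv ≈ 1.07 km/s

r₁ = 3600 km = 3.600×10⁶ m.
r₂ = 21620 km = 2.162×10⁷ m.
Transfer ellipse a_t = (r₁ + r₂)/2 = 1.261×10⁷ m.
At r₁: circular v_c1 = √(μ/r₁) = 3449 m/s; transfer-periapsis v_p = √[μ(2/r₁ − 1/a_t)] = 4516 m/s.
Δv₁ = v_p − v_c1 = 1067 m/s.
= 1.067 km/s.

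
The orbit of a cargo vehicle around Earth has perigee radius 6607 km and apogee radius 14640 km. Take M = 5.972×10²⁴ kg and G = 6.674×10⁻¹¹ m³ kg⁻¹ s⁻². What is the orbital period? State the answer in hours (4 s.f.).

μ = GM = 6.674×10⁻¹¹ × 5.972×10²⁴ = 3.986×10¹⁴ m³/s².
Semi-major axis a = (r_p + r_a)/2 = (6607.0 + 14640)/2 = 10624 km = 1.062×10⁷ m.
By Kepler's third law T = 2π√(a³/μ) = 2π × 1.734×10³ = 1.090×10⁴ s.
= 3.027 hours.

T ≈ 3.027 hours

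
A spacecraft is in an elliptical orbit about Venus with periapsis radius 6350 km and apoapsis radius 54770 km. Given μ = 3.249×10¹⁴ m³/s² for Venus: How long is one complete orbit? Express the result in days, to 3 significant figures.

Semi-major axis a = (r_p + r_a)/2 = (6350.0 + 54770)/2 = 30560 km = 3.056×10⁷ m.
By Kepler's third law T = 2π√(a³/μ) = 2π × 9.372×10³ = 5.889×10⁴ s.
= 0.6816 days.

T ≈ 0.682 days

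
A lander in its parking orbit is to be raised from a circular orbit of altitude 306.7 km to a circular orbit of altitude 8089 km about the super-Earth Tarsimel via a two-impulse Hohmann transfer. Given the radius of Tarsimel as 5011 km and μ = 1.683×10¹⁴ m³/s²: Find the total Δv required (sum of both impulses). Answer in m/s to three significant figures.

r₁ = 5011 + 306.7 = 5317.7 km = 5.3177×10⁶ m.
r₂ = 5011 + 8089 = 13100 km = 1.3100×10⁷ m.
Transfer ellipse a_t = (r₁ + r₂)/2 = 9.209×10⁶ m.
At r₁: circular v_c1 = √(μ/r₁) = 5626 m/s; transfer-periapsis v_p = √[μ(2/r₁ − 1/a_t)] = 6710 m/s.
Δv₁ = v_p − v_c1 = 1084 m/s.
At r₂: circular v_c2 = √(μ/r₂) = 3584 m/s; transfer-apoapsis v_a = √[μ(2/r₂ − 1/a_t)] = 2724 m/s.
Δv₂ = v_c2 − v_a = 860.6 m/s.
Total Δv = Δv₁ + Δv₂ = 1945 m/s.

Δv_total ≈ 1940 m/s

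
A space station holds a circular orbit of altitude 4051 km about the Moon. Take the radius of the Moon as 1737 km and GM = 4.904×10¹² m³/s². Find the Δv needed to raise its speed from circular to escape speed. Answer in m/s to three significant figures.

r = 1737 + 4051 = 5788.0 km = 5.7880×10⁶ m.
Circular speed v_c = √(μ/r) = 920.5 m/s.
Escape speed v_esc = √(2μ/r) = √2 × v_c = 1302 m/s.
Δv = v_esc − v_c = 381.3 m/s.

Δv ≈ 381 m/s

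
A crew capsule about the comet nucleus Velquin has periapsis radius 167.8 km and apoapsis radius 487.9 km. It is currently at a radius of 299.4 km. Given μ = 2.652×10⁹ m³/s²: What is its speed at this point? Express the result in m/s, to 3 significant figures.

Semi-major axis a = (r_p + r_a)/2 = 327.85 km = 3.278×10⁵ m.
Vis-viva: v² = μ(2/r − 1/a) = 2.652×10⁹ × (6.680×10⁻⁶ − 3.050×10⁻⁶) = 9.626×10³ m²/s².
v = 98.11 m/s.

v ≈ 98.1 m/s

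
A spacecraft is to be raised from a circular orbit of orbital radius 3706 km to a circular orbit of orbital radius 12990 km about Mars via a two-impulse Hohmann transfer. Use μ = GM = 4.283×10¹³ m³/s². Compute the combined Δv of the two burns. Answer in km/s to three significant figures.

Δv_total ≈ 1.45 km/s

r₁ = 3706 km = 3.706×10⁶ m.
r₂ = 12990 km = 1.299×10⁷ m.
Transfer ellipse a_t = (r₁ + r₂)/2 = 8.348×10⁶ m.
At r₁: circular v_c1 = √(μ/r₁) = 3400 m/s; transfer-periapsis v_p = √[μ(2/r₁ − 1/a_t)] = 4241 m/s.
Δv₁ = v_p − v_c1 = 841.1 m/s.
At r₂: circular v_c2 = √(μ/r₂) = 1816 m/s; transfer-apoapsis v_a = √[μ(2/r₂ − 1/a_t)] = 1210 m/s.
Δv₂ = v_c2 − v_a = 606.0 m/s.
Total Δv = Δv₁ + Δv₂ = 1447 m/s = 1.447 km/s.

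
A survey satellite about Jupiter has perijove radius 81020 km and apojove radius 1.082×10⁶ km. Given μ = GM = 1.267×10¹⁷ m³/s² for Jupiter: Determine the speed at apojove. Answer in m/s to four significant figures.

Semi-major axis a = (r_p + r_a)/2 = 5.8151×10⁵ km = 5.815×10⁸ m.
Vis-viva: v² = μ(2/r − 1/a) = 1.267×10¹⁷ × (1.848×10⁻⁹ − 1.720×10⁻⁹) = 1.631×10⁷ m²/s².
v = 4039 m/s.

v ≈ 4039 m/s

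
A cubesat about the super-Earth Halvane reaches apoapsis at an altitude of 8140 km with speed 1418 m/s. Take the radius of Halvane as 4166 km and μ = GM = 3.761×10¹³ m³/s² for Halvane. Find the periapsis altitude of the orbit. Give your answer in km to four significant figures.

r_a = 4166 + 8140 = 12306 km = 1.231×10⁷ m.
Specific energy ε = v²/2 − μ/r = -2.051×10⁶ J/kg, so a = −μ/(2ε) = 9.169×10⁶ m.
The apsides satisfy r_p + r_a = 2a, so the periapsis radius is 2a − r_a = 6.033×10⁶ m = 6032.6 km.
Periapsis altitude = 6032.6 − 4166 = 1866.6 km.

periapsis altitude ≈ 1867 km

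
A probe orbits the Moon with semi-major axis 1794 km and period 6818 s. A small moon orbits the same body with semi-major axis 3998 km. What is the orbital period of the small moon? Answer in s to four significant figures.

Kepler's third law: T² ∝ a³, so T₂ = T₁ (a₂/a₁)^(3/2).
a₂/a₁ = 2.229, (a₂/a₁)^(3/2) = 3.327.
T₂ = 6818 × 3.327 = 22680 s.

T₂ ≈ 22680 s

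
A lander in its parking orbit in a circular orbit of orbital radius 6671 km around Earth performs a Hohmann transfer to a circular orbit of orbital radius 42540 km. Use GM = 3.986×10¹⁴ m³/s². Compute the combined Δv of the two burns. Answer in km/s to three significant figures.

r₁ = 6671 km = 6.671×10⁶ m.
r₂ = 42540 km = 4.254×10⁷ m.
Transfer ellipse a_t = (r₁ + r₂)/2 = 2.461×10⁷ m.
At r₁: circular v_c1 = √(μ/r₁) = 7730 m/s; transfer-perigee v_p = √[μ(2/r₁ − 1/a_t)] = 10160 m/s.
Δv₁ = v_p − v_c1 = 2434 m/s.
At r₂: circular v_c2 = √(μ/r₂) = 3061 m/s; transfer-apogee v_a = √[μ(2/r₂ − 1/a_t)] = 1594 m/s.
Δv₂ = v_c2 − v_a = 1467 m/s.
Total Δv = Δv₁ + Δv₂ = 3901 m/s = 3.901 km/s.

Δv_total ≈ 3.90 km/s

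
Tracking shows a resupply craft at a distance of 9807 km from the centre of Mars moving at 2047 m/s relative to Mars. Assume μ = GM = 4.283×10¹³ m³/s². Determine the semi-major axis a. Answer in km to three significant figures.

r = 9.807×10⁶ m.
Specific orbital energy ε = v²/2 − μ/r = (2047)²/2 − 4.283×10¹³/9.807×10⁶ = -2.272×10⁶ J/kg.
Since ε = −μ/(2a), a = −μ/(2ε) = 9.425×10⁶ m = 9424.9 km.

a ≈ 9420 km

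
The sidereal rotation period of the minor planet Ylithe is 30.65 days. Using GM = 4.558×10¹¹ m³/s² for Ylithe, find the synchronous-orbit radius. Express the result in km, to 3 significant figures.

r_sync ≈ 43300 km

T = 30.65 days = 2.648×10⁶ s.
A synchronous orbit has period T, so by Kepler's third law a = (μT²/4π²)^(1/3).
μT²/4π² = 4.558×10¹¹ × (2.648×10⁶)² / 39.48 = 8.097×10²² m³.
a = 4.326×10⁷ m = 43261 km.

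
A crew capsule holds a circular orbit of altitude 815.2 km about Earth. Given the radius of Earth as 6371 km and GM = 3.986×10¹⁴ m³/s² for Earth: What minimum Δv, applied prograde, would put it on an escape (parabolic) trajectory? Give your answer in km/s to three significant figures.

Δv ≈ 3.08 km/s

r = 6371 + 815.2 = 7186.2 km = 7.1862×10⁶ m.
Circular speed v_c = √(μ/r) = 7448 m/s.
Escape speed v_esc = √(2μ/r) = √2 × v_c = 10530 m/s.
Δv = v_esc − v_c = 3085 m/s = 3.085 km/s.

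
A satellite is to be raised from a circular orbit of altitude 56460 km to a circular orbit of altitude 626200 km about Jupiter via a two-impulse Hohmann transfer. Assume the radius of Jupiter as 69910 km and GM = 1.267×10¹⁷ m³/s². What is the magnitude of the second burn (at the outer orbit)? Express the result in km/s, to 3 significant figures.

r₁ = 69910 + 56460 = 126370 km = 1.2637×10⁸ m.
r₂ = 69910 + 626200 = 696110 km = 6.9611×10⁸ m.
Transfer ellipse a_t = (r₁ + r₂)/2 = 4.112×10⁸ m.
At r₁: circular v_c1 = √(μ/r₁) = 31660 m/s; transfer-perijove v_p = √[μ(2/r₁ − 1/a_t)] = 41200 m/s.
At r₂: circular v_c2 = √(μ/r₂) = 13490 m/s; transfer-apojove v_a = √[μ(2/r₂ − 1/a_t)] = 7479 m/s.
Δv₂ = v_c2 − v_a = 6013 m/s.
= 6.013 km/s.

Δv ≈ 6.01 km/s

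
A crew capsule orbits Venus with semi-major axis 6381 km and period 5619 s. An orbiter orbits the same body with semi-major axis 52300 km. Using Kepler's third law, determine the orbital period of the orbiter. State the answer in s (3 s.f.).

T₂ ≈ 1.32×10⁵ s

Kepler's third law: T² ∝ a³, so T₂ = T₁ (a₂/a₁)^(3/2).
a₂/a₁ = 8.196, (a₂/a₁)^(3/2) = 23.46.
T₂ = 5619 × 23.46 = 1.318×10⁵ s.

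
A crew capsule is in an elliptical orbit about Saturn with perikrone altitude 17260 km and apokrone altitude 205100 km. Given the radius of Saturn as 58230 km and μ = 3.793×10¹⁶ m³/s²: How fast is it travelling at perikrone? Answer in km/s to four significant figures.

v ≈ 27.95 km/s

r_p = 58230 + 17260 = 75490 km = 7.5490×10⁷ m.
r_a = 58230 + 205100 = 263330 km = 2.6333×10⁸ m.
Semi-major axis a = (r_p + r_a)/2 = 1.6941×10⁵ km = 1.694×10⁸ m.
Vis-viva: v² = μ(2/r − 1/a) = 3.793×10¹⁶ × (2.649×10⁻⁸ − 5.903×10⁻⁹) = 7.810×10⁸ m²/s².
v = 27950 m/s = 27.95 km/s.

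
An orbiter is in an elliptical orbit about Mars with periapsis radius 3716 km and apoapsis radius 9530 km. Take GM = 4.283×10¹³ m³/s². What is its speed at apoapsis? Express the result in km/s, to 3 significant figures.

Semi-major axis a = (r_p + r_a)/2 = 6623.0 km = 6.623×10⁶ m.
Vis-viva: v² = μ(2/r − 1/a) = 4.283×10¹³ × (2.099×10⁻⁷ − 1.510×10⁻⁷) = 2.522×10⁶ m²/s².
v = 1588 m/s = 1.588 km/s.

v ≈ 1.59 km/s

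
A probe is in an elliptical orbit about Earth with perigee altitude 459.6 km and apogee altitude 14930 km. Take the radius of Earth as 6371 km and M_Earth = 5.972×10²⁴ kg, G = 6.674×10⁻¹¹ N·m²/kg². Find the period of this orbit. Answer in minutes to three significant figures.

T ≈ 277 minutes

μ = GM = 6.674×10⁻¹¹ × 5.972×10²⁴ = 3.986×10¹⁴ m³/s².
r_p = 6371 + 459.6 = 6830.6 km = 6.8306×10⁶ m.
r_a = 6371 + 14930 = 21301 km = 2.1301×10⁷ m.
Semi-major axis a = (r_p + r_a)/2 = (6830.6 + 21301)/2 = 14066 km = 1.407×10⁷ m.
By Kepler's third law T = 2π√(a³/μ) = 2π × 2.642×10³ = 1.660×10⁴ s.
= 276.7 minutes.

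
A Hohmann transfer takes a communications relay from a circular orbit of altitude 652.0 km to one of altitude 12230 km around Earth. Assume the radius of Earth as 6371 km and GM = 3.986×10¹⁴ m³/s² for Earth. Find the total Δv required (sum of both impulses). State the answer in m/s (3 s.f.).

r₁ = 6371 + 652.0 = 7023.0 km = 7.0230×10⁶ m.
r₂ = 6371 + 12230 = 18601 km = 1.8601×10⁷ m.
Transfer ellipse a_t = (r₁ + r₂)/2 = 1.281×10⁷ m.
At r₁: circular v_c1 = √(μ/r₁) = 7534 m/s; transfer-perigee v_p = √[μ(2/r₁ − 1/a_t)] = 9078 m/s.
Δv₁ = v_p − v_c1 = 1544 m/s.
At r₂: circular v_c2 = √(μ/r₂) = 4629 m/s; transfer-apogee v_a = √[μ(2/r₂ − 1/a_t)] = 3427 m/s.
Δv₂ = v_c2 − v_a = 1202 m/s.
Total Δv = Δv₁ + Δv₂ = 2746 m/s.

Δv_total ≈ 2750 m/s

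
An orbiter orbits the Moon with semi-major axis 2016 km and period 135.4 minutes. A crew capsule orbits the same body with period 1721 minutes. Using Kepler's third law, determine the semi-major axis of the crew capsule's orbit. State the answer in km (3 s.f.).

Kepler's third law: a³ ∝ T², so a₂ = a₁ (T₂/T₁)^(2/3).
T₂/T₁ = 12.71, (T₂/T₁)^(2/3) = 5.446.
a₂ = 2016 × 5.446 = 10980 km.

a₂ ≈ 11000 km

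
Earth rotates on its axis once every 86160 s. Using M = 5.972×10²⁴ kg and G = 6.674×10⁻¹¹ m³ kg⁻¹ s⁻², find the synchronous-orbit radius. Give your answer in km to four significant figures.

r_sync ≈ 42160 km

μ = GM = 6.674×10⁻¹¹ × 5.972×10²⁴ = 3.986×10¹⁴ m³/s².
A synchronous orbit has period T, so by Kepler's third law a = (μT²/4π²)^(1/3).
μT²/4π² = 3.986×10¹⁴ × (8.616×10⁴)² / 39.48 = 7.495×10²² m³.
a = 4.216×10⁷ m = 42162 km.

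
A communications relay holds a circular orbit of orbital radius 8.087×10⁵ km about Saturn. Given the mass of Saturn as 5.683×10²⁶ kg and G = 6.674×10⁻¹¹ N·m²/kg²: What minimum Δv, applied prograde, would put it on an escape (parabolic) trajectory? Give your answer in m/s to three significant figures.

Δv ≈ 2840 m/s

μ = GM = 6.674×10⁻¹¹ × 5.683×10²⁶ = 3.793×10¹⁶ m³/s².
r = 8.087×10⁵ km = 8.087×10⁸ m.
Circular speed v_c = √(μ/r) = 6848 m/s.
Escape speed v_esc = √(2μ/r) = √2 × v_c = 9685 m/s.
Δv = v_esc − v_c = 2837 m/s.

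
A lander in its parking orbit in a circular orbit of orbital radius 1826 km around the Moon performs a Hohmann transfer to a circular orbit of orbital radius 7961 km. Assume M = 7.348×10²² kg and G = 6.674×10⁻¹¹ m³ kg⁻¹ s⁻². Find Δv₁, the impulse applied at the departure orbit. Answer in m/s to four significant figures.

Δv ≈ 451.5 m/s

μ = GM = 6.674×10⁻¹¹ × 7.348×10²² = 4.904×10¹² m³/s².
r₁ = 1826 km = 1.826×10⁶ m.
r₂ = 7961 km = 7.961×10⁶ m.
Transfer ellipse a_t = (r₁ + r₂)/2 = 4.894×10⁶ m.
At r₁: circular v_c1 = √(μ/r₁) = 1639 m/s; transfer-perilune v_p = √[μ(2/r₁ − 1/a_t)] = 2090 m/s.
Δv₁ = v_p − v_c1 = 451.5 m/s.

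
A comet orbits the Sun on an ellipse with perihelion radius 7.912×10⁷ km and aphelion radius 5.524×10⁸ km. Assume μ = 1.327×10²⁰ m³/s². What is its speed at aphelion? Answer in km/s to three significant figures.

Semi-major axis a = (r_p + r_a)/2 = 3.1576×10⁸ km = 3.158×10¹¹ m.
Vis-viva: v² = μ(2/r − 1/a) = 1.327×10²⁰ × (3.621×10⁻¹² − 3.167×10⁻¹²) = 6.019×10⁷ m²/s².
v = 7758 m/s = 7.758 km/s.

v ≈ 7.76 km/s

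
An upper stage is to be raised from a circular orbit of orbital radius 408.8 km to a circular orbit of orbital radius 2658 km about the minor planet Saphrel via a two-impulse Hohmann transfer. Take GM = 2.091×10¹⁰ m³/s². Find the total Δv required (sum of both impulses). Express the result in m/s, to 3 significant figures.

Δv_total ≈ 114 m/s

r₁ = 408.8 km = 4.088×10⁵ m.
r₂ = 2658 km = 2.658×10⁶ m.
Transfer ellipse a_t = (r₁ + r₂)/2 = 1.533×10⁶ m.
At r₁: circular v_c1 = √(μ/r₁) = 226.2 m/s; transfer-periapsis v_p = √[μ(2/r₁ − 1/a_t)] = 297.8 m/s.
Δv₁ = v_p − v_c1 = 71.60 m/s.
At r₂: circular v_c2 = √(μ/r₂) = 88.70 m/s; transfer-apoapsis v_a = √[μ(2/r₂ − 1/a_t)] = 45.80 m/s.
Δv₂ = v_c2 − v_a = 42.90 m/s.
Total Δv = Δv₁ + Δv₂ = 114.5 m/s.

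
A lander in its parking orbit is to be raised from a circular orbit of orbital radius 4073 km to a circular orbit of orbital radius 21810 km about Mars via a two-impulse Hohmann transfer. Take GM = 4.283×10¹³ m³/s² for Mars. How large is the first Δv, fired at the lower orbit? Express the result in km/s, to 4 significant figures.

r₁ = 4073 km = 4.073×10⁶ m.
r₂ = 21810 km = 2.181×10⁷ m.
Transfer ellipse a_t = (r₁ + r₂)/2 = 1.294×10⁷ m.
At r₁: circular v_c1 = √(μ/r₁) = 3243 m/s; transfer-periapsis v_p = √[μ(2/r₁ − 1/a_t)] = 4210 m/s.
Δv₁ = v_p − v_c1 = 966.9 m/s.
= 0.9669 km/s.

Δv ≈ 0.9669 km/s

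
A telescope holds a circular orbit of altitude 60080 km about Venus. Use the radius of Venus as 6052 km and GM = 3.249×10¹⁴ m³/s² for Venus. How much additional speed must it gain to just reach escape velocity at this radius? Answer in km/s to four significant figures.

Δv ≈ 0.9181 km/s

r = 6052 + 60080 = 66132 km = 6.6132×10⁷ m.
Circular speed v_c = √(μ/r) = 2217 m/s.
Escape speed v_esc = √(2μ/r) = √2 × v_c = 3135 m/s.
Δv = v_esc − v_c = 918.1 m/s = 0.9181 km/s.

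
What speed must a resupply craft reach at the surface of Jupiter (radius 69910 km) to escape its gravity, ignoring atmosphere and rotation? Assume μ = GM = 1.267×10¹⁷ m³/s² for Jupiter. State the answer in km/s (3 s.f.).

r = R = 6.991×10⁷ m.
Escape speed v_esc = √(2μ/r) = √(2 × 1.267×10¹⁷ / 6.991×10⁷) = √(3.625×10⁹) = 60210 m/s.
= 60.21 km/s.

v_esc ≈ 60.2 km/s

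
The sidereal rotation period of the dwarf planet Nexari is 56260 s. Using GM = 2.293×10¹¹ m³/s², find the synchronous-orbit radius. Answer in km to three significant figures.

r_sync ≈ 2640 km

A synchronous orbit has period T, so by Kepler's third law a = (μT²/4π²)^(1/3).
μT²/4π² = 2.293×10¹¹ × (5.626×10⁴)² / 39.48 = 1.838×10¹⁹ m³.
a = 2.639×10⁶ m = 2639.3 km.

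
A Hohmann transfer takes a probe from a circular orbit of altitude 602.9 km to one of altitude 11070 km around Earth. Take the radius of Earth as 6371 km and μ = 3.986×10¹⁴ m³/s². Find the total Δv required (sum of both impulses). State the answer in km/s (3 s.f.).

r₁ = 6371 + 602.9 = 6973.9 km = 6.9739×10⁶ m.
r₂ = 6371 + 11070 = 17441 km = 1.7441×10⁷ m.
Transfer ellipse a_t = (r₁ + r₂)/2 = 1.221×10⁷ m.
At r₁: circular v_c1 = √(μ/r₁) = 7560 m/s; transfer-perigee v_p = √[μ(2/r₁ − 1/a_t)] = 9037 m/s.
Δv₁ = v_p − v_c1 = 1476 m/s.
At r₂: circular v_c2 = √(μ/r₂) = 4781 m/s; transfer-apogee v_a = √[μ(2/r₂ − 1/a_t)] = 3613 m/s.
Δv₂ = v_c2 − v_a = 1167 m/s.
Total Δv = Δv₁ + Δv₂ = 2644 m/s = 2.644 km/s.

Δv_total ≈ 2.64 km/s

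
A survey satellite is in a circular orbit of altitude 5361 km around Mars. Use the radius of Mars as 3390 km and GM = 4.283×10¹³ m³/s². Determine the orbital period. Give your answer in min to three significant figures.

T ≈ 414 min

r = 3390 + 5361 = 8751.0 km = 8.7510×10⁶ m.
Kepler's third law: T = 2π√(r³/μ) = 2π√((8.751×10⁶)³ / 4.283×10¹³).
r³/μ = 1.565×10⁷ s², so T = 2π × 3.956×10³ = 2.485×10⁴ s.
Converting: 2.485×10⁴ s ÷ 60.00 = 414.2 min.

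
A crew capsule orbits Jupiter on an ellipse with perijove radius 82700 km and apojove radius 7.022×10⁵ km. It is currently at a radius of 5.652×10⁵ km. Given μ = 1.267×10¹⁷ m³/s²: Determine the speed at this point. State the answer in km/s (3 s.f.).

Semi-major axis a = (r_p + r_a)/2 = 3.9245×10⁵ km = 3.924×10⁸ m.
Vis-viva: v² = μ(2/r − 1/a) = 1.267×10¹⁷ × (3.539×10⁻⁹ − 2.548×10⁻⁹) = 1.255×10⁸ m²/s².
v = 11200 m/s = 11.20 km/s.

v ≈ 11.2 km/s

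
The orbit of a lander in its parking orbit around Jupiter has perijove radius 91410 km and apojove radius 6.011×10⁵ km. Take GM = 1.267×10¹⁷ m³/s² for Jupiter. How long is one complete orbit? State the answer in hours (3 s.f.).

T ≈ 31.6 hours

Semi-major axis a = (r_p + r_a)/2 = (91410 + 6.0110×10⁵)/2 = 3.4626×10⁵ km = 3.463×10⁸ m.
By Kepler's third law T = 2π√(a³/μ) = 2π × 1.810×10⁴ = 1.137×10⁵ s.
= 31.59 hours.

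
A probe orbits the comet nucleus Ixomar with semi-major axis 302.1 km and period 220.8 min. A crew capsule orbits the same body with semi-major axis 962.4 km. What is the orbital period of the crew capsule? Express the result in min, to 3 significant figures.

Kepler's third law: T² ∝ a³, so T₂ = T₁ (a₂/a₁)^(3/2).
a₂/a₁ = 3.186, (a₂/a₁)^(3/2) = 5.686.
T₂ = 220.8 × 5.686 = 1255 min.

T₂ ≈ 1260 min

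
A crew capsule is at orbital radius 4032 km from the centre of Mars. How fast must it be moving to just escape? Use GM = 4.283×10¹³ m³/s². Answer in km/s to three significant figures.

r = 4032 km = 4.032×10⁶ m.
Escape speed v_esc = √(2μ/r) = √(2 × 4.283×10¹³ / 4.032×10⁶) = √(2.125×10⁷) = 4609 m/s.
= 4.609 km/s.

v_esc ≈ 4.61 km/s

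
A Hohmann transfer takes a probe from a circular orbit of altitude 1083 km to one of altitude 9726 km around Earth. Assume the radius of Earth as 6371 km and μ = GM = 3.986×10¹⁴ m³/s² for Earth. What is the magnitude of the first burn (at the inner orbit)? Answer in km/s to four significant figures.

r₁ = 6371 + 1083 = 7454.0 km = 7.4540×10⁶ m.
r₂ = 6371 + 9726 = 16097 km = 1.6097×10⁷ m.
Transfer ellipse a_t = (r₁ + r₂)/2 = 1.178×10⁷ m.
At r₁: circular v_c1 = √(μ/r₁) = 7313 m/s; transfer-perigee v_p = √[μ(2/r₁ − 1/a_t)] = 8550 m/s.
Δv₁ = v_p − v_c1 = 1237 m/s.
= 1.237 km/s.

Δv ≈ 1.237 km/s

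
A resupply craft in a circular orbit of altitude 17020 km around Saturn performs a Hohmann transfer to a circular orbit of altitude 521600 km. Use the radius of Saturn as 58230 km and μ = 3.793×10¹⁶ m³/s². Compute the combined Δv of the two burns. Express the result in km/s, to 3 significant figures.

Δv_total ≈ 11.6 km/s

r₁ = 58230 + 17020 = 75250 km = 7.5250×10⁷ m.
r₂ = 58230 + 521600 = 579830 km = 5.7983×10⁸ m.
Transfer ellipse a_t = (r₁ + r₂)/2 = 3.275×10⁸ m.
At r₁: circular v_c1 = √(μ/r₁) = 22450 m/s; transfer-perikrone v_p = √[μ(2/r₁ − 1/a_t)] = 29870 m/s.
Δv₁ = v_p − v_c1 = 7420 m/s.
At r₂: circular v_c2 = √(μ/r₂) = 8088 m/s; transfer-apokrone v_a = √[μ(2/r₂ − 1/a_t)] = 3877 m/s.
Δv₂ = v_c2 − v_a = 4211 m/s.
Total Δv = Δv₁ + Δv₂ = 11630 m/s = 11.63 km/s.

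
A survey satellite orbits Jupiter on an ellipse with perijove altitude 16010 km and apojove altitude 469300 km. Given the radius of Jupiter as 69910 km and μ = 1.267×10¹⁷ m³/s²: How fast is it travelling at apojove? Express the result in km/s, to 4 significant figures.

v ≈ 8.037 km/s

r_p = 69910 + 16010 = 85920 km = 8.5920×10⁷ m.
r_a = 69910 + 469300 = 539210 km = 5.3921×10⁸ m.
Semi-major axis a = (r_p + r_a)/2 = 3.1256×10⁵ km = 3.126×10⁸ m.
Vis-viva: v² = μ(2/r − 1/a) = 1.267×10¹⁷ × (3.709×10⁻⁹ − 3.199×10⁻⁹) = 6.459×10⁷ m²/s².
v = 8037 m/s = 8.037 km/s.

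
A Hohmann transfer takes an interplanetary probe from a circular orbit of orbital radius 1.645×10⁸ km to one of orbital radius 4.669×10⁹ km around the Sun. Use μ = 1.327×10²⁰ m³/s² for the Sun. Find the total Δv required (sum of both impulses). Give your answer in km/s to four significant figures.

r₁ = 1.645×10⁸ km = 1.645×10¹¹ m.
r₂ = 4.669×10⁹ km = 4.669×10¹² m.
Transfer ellipse a_t = (r₁ + r₂)/2 = 2.417×10¹² m.
At r₁: circular v_c1 = √(μ/r₁) = 28400 m/s; transfer-perihelion v_p = √[μ(2/r₁ − 1/a_t)] = 39480 m/s.
Δv₁ = v_p − v_c1 = 11080 m/s.
At r₂: circular v_c2 = √(μ/r₂) = 5331 m/s; transfer-aphelion v_a = √[μ(2/r₂ − 1/a_t)] = 1391 m/s.
Δv₂ = v_c2 − v_a = 3940 m/s.
Total Δv = Δv₁ + Δv₂ = 15020 m/s = 15.02 km/s.

Δv_total ≈ 15.02 km/s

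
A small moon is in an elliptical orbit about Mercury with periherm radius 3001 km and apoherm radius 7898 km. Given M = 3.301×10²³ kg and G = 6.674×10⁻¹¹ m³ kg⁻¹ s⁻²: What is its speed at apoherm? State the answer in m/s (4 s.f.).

v ≈ 1239 m/s

μ = GM = 6.674×10⁻¹¹ × 3.301×10²³ = 2.203×10¹³ m³/s².
Semi-major axis a = (r_p + r_a)/2 = 5449.5 km = 5.450×10⁶ m.
Vis-viva: v² = μ(2/r − 1/a) = 2.203×10¹³ × (2.532×10⁻⁷ − 1.835×10⁻⁷) = 1.536×10⁶ m²/s².
v = 1239 m/s.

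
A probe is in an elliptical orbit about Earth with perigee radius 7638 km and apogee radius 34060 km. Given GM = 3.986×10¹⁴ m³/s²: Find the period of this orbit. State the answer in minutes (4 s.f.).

T ≈ 499.3 minutes

Semi-major axis a = (r_p + r_a)/2 = (7638.0 + 34060)/2 = 20849 km = 2.085×10⁷ m.
By Kepler's third law T = 2π√(a³/μ) = 2π × 4.768×10³ = 2.996×10⁴ s.
= 499.3 minutes.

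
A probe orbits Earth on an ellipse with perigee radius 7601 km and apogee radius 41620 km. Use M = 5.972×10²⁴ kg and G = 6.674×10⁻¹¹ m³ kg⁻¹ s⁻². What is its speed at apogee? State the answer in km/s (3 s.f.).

μ = GM = 6.674×10⁻¹¹ × 5.972×10²⁴ = 3.986×10¹⁴ m³/s².
Semi-major axis a = (r_p + r_a)/2 = 24610 km = 2.461×10⁷ m.
Vis-viva: v² = μ(2/r − 1/a) = 3.986×10¹⁴ × (4.805×10⁻⁸ − 4.063×10⁻⁸) = 2.958×10⁶ m²/s².
v = 1720 m/s = 1.720 km/s.

v ≈ 1.72 km/s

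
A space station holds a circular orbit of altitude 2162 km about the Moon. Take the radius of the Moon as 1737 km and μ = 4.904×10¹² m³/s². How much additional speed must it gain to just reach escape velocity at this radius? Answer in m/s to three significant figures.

r = 1737 + 2162 = 3899.0 km = 3.8990×10⁶ m.
Circular speed v_c = √(μ/r) = 1121 m/s.
Escape speed v_esc = √(2μ/r) = √2 × v_c = 1586 m/s.
Δv = v_esc − v_c = 464.5 m/s.

Δv ≈ 465 m/s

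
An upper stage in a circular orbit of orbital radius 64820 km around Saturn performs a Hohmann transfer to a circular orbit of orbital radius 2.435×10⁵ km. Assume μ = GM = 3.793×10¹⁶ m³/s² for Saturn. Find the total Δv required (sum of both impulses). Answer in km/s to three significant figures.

r₁ = 64820 km = 6.482×10⁷ m.
r₂ = 2.435×10⁵ km = 2.435×10⁸ m.
Transfer ellipse a_t = (r₁ + r₂)/2 = 1.542×10⁸ m.
At r₁: circular v_c1 = √(μ/r₁) = 24190 m/s; transfer-perikrone v_p = √[μ(2/r₁ − 1/a_t)] = 30400 m/s.
Δv₁ = v_p − v_c1 = 6212 m/s.
At r₂: circular v_c2 = √(μ/r₂) = 12480 m/s; transfer-apokrone v_a = √[μ(2/r₂ − 1/a_t)] = 8093 m/s.
Δv₂ = v_c2 − v_a = 4388 m/s.
Total Δv = Δv₁ + Δv₂ = 10600 m/s = 10.60 km/s.

Δv_total ≈ 10.6 km/s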